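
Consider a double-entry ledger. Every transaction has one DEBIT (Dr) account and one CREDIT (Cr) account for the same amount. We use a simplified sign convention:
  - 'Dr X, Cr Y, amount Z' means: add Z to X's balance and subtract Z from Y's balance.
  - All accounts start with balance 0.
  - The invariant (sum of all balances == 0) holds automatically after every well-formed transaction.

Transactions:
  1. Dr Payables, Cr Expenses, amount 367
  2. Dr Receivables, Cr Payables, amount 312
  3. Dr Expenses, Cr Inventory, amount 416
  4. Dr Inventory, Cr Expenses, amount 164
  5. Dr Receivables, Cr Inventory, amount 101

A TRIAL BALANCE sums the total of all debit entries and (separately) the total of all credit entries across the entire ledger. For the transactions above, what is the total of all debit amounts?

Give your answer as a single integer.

Txn 1: debit+=367
Txn 2: debit+=312
Txn 3: debit+=416
Txn 4: debit+=164
Txn 5: debit+=101
Total debits = 1360

Answer: 1360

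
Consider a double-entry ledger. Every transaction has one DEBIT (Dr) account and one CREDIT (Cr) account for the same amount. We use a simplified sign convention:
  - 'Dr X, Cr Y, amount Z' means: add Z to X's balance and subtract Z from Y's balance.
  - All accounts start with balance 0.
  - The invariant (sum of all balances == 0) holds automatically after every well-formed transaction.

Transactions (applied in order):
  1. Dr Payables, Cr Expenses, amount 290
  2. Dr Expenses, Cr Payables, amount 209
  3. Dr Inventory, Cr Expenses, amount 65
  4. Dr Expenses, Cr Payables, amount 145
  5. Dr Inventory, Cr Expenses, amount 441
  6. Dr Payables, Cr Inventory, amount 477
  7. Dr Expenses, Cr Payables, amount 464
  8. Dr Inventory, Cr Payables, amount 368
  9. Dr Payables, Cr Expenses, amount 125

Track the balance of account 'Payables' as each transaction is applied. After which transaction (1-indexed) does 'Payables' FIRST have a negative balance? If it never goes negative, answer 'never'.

After txn 1: Payables=290
After txn 2: Payables=81
After txn 3: Payables=81
After txn 4: Payables=-64

Answer: 4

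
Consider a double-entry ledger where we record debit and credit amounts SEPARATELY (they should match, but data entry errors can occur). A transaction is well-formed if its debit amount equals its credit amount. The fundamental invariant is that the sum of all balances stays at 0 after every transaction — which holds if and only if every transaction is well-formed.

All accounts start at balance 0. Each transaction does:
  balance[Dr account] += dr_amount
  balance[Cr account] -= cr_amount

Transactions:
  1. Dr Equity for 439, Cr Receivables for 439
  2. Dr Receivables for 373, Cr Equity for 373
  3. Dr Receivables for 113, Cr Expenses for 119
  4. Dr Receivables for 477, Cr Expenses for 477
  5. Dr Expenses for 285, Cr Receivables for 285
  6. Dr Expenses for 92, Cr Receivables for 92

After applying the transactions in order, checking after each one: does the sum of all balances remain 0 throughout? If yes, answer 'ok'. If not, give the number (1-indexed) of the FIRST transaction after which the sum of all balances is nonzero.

After txn 1: dr=439 cr=439 sum_balances=0
After txn 2: dr=373 cr=373 sum_balances=0
After txn 3: dr=113 cr=119 sum_balances=-6
After txn 4: dr=477 cr=477 sum_balances=-6
After txn 5: dr=285 cr=285 sum_balances=-6
After txn 6: dr=92 cr=92 sum_balances=-6

Answer: 3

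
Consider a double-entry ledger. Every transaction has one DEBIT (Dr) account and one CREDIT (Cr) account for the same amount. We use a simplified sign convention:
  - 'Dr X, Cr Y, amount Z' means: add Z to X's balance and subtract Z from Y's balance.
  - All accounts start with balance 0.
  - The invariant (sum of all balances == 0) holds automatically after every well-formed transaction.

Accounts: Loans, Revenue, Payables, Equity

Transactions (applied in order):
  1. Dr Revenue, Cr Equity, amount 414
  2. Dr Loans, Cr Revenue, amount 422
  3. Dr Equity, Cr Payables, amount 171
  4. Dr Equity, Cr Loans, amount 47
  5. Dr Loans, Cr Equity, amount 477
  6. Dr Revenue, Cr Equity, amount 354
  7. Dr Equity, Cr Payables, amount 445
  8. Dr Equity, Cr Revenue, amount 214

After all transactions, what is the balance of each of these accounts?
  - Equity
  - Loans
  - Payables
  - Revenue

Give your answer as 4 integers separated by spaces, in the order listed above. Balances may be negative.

Answer: -368 852 -616 132

Derivation:
After txn 1 (Dr Revenue, Cr Equity, amount 414): Equity=-414 Revenue=414
After txn 2 (Dr Loans, Cr Revenue, amount 422): Equity=-414 Loans=422 Revenue=-8
After txn 3 (Dr Equity, Cr Payables, amount 171): Equity=-243 Loans=422 Payables=-171 Revenue=-8
After txn 4 (Dr Equity, Cr Loans, amount 47): Equity=-196 Loans=375 Payables=-171 Revenue=-8
After txn 5 (Dr Loans, Cr Equity, amount 477): Equity=-673 Loans=852 Payables=-171 Revenue=-8
After txn 6 (Dr Revenue, Cr Equity, amount 354): Equity=-1027 Loans=852 Payables=-171 Revenue=346
After txn 7 (Dr Equity, Cr Payables, amount 445): Equity=-582 Loans=852 Payables=-616 Revenue=346
After txn 8 (Dr Equity, Cr Revenue, amount 214): Equity=-368 Loans=852 Payables=-616 Revenue=132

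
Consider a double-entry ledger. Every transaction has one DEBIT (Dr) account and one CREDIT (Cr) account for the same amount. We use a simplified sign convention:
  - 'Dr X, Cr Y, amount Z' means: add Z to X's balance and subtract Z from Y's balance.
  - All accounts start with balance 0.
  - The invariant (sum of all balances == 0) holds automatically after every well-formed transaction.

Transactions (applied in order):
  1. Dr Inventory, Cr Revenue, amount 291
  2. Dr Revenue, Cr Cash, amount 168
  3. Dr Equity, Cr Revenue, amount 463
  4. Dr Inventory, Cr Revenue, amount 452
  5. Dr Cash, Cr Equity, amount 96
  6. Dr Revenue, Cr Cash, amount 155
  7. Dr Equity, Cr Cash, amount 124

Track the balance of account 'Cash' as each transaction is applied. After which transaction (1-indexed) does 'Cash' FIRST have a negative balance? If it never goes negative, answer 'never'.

After txn 1: Cash=0
After txn 2: Cash=-168

Answer: 2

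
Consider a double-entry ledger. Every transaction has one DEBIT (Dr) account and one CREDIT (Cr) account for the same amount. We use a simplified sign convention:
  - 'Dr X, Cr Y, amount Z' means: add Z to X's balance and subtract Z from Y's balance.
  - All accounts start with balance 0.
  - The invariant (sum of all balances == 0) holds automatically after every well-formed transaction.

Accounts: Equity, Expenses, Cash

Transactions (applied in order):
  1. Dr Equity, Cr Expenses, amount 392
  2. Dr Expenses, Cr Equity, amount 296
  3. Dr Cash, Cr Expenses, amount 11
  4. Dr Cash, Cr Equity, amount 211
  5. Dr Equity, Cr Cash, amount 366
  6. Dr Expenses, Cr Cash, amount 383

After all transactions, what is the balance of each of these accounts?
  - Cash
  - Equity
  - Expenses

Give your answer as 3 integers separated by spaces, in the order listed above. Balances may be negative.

Answer: -527 251 276

Derivation:
After txn 1 (Dr Equity, Cr Expenses, amount 392): Equity=392 Expenses=-392
After txn 2 (Dr Expenses, Cr Equity, amount 296): Equity=96 Expenses=-96
After txn 3 (Dr Cash, Cr Expenses, amount 11): Cash=11 Equity=96 Expenses=-107
After txn 4 (Dr Cash, Cr Equity, amount 211): Cash=222 Equity=-115 Expenses=-107
After txn 5 (Dr Equity, Cr Cash, amount 366): Cash=-144 Equity=251 Expenses=-107
After txn 6 (Dr Expenses, Cr Cash, amount 383): Cash=-527 Equity=251 Expenses=276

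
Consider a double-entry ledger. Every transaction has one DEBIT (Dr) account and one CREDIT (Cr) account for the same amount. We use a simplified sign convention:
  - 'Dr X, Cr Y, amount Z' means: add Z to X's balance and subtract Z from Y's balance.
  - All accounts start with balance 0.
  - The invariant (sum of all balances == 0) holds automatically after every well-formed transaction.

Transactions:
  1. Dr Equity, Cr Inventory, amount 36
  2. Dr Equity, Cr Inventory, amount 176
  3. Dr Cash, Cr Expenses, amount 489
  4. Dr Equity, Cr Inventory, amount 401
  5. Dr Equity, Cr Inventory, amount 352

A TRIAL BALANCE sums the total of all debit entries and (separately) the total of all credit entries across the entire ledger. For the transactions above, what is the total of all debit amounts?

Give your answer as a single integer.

Txn 1: debit+=36
Txn 2: debit+=176
Txn 3: debit+=489
Txn 4: debit+=401
Txn 5: debit+=352
Total debits = 1454

Answer: 1454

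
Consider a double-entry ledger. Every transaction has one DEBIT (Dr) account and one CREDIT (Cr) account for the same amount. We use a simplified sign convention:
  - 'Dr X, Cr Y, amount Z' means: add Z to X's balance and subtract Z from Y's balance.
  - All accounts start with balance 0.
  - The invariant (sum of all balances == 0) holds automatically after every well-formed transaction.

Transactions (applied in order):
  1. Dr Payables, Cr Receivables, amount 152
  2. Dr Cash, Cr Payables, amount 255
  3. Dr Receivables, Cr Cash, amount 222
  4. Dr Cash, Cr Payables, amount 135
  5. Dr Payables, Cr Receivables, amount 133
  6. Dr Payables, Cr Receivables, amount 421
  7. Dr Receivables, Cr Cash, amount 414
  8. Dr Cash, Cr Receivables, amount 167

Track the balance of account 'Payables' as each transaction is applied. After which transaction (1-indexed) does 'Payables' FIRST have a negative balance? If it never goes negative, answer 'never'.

Answer: 2

Derivation:
After txn 1: Payables=152
After txn 2: Payables=-103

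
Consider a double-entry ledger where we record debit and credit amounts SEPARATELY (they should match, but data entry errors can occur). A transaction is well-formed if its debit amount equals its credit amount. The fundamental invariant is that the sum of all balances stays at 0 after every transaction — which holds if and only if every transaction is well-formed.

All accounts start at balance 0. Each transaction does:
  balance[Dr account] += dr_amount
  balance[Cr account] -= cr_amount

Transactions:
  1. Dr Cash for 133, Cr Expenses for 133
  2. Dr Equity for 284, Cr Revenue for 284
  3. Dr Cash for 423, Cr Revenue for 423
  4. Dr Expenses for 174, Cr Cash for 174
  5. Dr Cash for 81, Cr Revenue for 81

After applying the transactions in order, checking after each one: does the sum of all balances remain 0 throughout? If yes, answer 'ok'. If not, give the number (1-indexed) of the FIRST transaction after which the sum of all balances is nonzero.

Answer: ok

Derivation:
After txn 1: dr=133 cr=133 sum_balances=0
After txn 2: dr=284 cr=284 sum_balances=0
After txn 3: dr=423 cr=423 sum_balances=0
After txn 4: dr=174 cr=174 sum_balances=0
After txn 5: dr=81 cr=81 sum_balances=0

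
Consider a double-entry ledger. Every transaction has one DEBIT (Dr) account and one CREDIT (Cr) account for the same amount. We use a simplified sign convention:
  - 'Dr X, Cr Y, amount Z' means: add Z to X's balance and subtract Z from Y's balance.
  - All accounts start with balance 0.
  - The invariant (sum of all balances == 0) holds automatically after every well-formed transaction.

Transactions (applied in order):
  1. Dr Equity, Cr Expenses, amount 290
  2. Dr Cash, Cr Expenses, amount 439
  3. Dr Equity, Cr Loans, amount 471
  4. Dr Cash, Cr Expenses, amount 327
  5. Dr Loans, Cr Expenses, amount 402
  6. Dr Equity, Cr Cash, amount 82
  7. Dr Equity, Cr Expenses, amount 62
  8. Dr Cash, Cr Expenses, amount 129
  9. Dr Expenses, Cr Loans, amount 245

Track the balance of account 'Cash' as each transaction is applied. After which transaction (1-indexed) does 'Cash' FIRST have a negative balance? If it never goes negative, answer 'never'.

Answer: never

Derivation:
After txn 1: Cash=0
After txn 2: Cash=439
After txn 3: Cash=439
After txn 4: Cash=766
After txn 5: Cash=766
After txn 6: Cash=684
After txn 7: Cash=684
After txn 8: Cash=813
After txn 9: Cash=813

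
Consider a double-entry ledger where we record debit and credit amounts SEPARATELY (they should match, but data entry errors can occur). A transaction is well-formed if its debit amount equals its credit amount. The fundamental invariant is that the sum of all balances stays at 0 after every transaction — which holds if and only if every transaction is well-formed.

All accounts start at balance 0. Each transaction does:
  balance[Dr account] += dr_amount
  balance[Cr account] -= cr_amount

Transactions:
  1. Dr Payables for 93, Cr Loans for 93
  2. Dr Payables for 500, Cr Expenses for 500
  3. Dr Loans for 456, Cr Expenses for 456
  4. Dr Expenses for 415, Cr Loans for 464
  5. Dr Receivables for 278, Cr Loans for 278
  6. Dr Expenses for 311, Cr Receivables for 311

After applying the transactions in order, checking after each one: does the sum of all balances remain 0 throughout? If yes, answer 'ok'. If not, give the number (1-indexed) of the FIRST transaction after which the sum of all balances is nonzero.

Answer: 4

Derivation:
After txn 1: dr=93 cr=93 sum_balances=0
After txn 2: dr=500 cr=500 sum_balances=0
After txn 3: dr=456 cr=456 sum_balances=0
After txn 4: dr=415 cr=464 sum_balances=-49
After txn 5: dr=278 cr=278 sum_balances=-49
After txn 6: dr=311 cr=311 sum_balances=-49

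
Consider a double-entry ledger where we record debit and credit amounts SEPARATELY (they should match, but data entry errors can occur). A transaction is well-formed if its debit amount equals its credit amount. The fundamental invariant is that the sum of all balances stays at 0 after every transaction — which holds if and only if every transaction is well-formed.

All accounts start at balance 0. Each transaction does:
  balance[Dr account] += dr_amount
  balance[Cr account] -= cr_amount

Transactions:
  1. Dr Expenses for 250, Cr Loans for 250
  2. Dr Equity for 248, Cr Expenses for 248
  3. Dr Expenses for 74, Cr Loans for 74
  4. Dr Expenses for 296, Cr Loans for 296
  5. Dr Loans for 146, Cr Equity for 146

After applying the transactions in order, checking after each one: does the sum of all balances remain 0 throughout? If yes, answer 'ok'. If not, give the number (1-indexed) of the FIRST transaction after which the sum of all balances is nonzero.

Answer: ok

Derivation:
After txn 1: dr=250 cr=250 sum_balances=0
After txn 2: dr=248 cr=248 sum_balances=0
After txn 3: dr=74 cr=74 sum_balances=0
After txn 4: dr=296 cr=296 sum_balances=0
After txn 5: dr=146 cr=146 sum_balances=0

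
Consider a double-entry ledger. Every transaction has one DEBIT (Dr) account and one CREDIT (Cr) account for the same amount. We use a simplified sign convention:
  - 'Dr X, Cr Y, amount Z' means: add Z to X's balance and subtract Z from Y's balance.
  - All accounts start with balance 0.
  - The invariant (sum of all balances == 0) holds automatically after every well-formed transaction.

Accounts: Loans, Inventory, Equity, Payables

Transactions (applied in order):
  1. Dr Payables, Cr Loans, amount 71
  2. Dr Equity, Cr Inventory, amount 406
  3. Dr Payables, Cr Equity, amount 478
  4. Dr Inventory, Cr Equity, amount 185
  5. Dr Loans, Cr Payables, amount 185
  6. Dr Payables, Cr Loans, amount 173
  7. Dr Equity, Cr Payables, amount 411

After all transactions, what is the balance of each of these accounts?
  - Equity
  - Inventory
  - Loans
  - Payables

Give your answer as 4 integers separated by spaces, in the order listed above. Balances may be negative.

Answer: 154 -221 -59 126

Derivation:
After txn 1 (Dr Payables, Cr Loans, amount 71): Loans=-71 Payables=71
After txn 2 (Dr Equity, Cr Inventory, amount 406): Equity=406 Inventory=-406 Loans=-71 Payables=71
After txn 3 (Dr Payables, Cr Equity, amount 478): Equity=-72 Inventory=-406 Loans=-71 Payables=549
After txn 4 (Dr Inventory, Cr Equity, amount 185): Equity=-257 Inventory=-221 Loans=-71 Payables=549
After txn 5 (Dr Loans, Cr Payables, amount 185): Equity=-257 Inventory=-221 Loans=114 Payables=364
After txn 6 (Dr Payables, Cr Loans, amount 173): Equity=-257 Inventory=-221 Loans=-59 Payables=537
After txn 7 (Dr Equity, Cr Payables, amount 411): Equity=154 Inventory=-221 Loans=-59 Payables=126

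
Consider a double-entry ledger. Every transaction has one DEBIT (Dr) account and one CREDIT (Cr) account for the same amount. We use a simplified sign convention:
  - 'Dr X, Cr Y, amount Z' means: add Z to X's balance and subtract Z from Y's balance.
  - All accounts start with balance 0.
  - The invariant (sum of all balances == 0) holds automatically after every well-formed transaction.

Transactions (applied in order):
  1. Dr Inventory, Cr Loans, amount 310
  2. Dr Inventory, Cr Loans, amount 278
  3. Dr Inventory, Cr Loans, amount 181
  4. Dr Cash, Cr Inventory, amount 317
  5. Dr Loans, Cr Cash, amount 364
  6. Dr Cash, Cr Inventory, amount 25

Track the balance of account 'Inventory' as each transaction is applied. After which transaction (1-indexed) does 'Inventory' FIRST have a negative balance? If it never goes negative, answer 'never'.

Answer: never

Derivation:
After txn 1: Inventory=310
After txn 2: Inventory=588
After txn 3: Inventory=769
After txn 4: Inventory=452
After txn 5: Inventory=452
After txn 6: Inventory=427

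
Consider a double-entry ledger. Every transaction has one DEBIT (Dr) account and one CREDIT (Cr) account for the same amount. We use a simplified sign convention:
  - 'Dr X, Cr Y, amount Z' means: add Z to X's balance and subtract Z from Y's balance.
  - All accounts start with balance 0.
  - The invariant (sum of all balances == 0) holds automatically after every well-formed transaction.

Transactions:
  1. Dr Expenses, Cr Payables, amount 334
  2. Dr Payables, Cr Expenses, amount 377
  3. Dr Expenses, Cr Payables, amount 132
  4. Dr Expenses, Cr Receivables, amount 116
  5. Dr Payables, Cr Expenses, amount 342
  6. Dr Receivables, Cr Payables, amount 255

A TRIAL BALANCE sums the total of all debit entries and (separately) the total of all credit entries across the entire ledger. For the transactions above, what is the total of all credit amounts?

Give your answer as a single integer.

Txn 1: credit+=334
Txn 2: credit+=377
Txn 3: credit+=132
Txn 4: credit+=116
Txn 5: credit+=342
Txn 6: credit+=255
Total credits = 1556

Answer: 1556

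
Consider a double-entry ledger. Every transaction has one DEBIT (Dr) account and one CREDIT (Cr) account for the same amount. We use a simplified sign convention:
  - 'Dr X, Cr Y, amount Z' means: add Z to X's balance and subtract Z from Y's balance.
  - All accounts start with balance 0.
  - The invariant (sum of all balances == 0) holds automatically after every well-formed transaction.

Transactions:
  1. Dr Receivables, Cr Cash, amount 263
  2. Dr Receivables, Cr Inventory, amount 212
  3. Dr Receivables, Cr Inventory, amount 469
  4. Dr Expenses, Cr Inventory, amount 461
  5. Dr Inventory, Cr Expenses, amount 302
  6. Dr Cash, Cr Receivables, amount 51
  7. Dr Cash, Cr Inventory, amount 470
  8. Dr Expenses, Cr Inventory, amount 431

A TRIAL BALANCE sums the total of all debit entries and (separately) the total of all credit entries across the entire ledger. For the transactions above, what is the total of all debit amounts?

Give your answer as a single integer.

Txn 1: debit+=263
Txn 2: debit+=212
Txn 3: debit+=469
Txn 4: debit+=461
Txn 5: debit+=302
Txn 6: debit+=51
Txn 7: debit+=470
Txn 8: debit+=431
Total debits = 2659

Answer: 2659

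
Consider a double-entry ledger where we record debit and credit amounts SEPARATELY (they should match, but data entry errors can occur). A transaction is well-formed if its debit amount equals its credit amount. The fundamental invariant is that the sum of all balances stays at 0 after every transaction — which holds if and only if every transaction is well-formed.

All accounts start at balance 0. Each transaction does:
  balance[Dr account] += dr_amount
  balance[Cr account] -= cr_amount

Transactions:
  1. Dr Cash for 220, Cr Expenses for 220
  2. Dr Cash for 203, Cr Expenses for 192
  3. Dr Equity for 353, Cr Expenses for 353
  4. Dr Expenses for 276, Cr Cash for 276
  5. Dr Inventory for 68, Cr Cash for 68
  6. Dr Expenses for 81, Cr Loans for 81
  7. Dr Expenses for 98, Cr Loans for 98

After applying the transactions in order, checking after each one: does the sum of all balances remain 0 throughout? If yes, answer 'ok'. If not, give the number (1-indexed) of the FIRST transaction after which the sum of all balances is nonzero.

Answer: 2

Derivation:
After txn 1: dr=220 cr=220 sum_balances=0
After txn 2: dr=203 cr=192 sum_balances=11
After txn 3: dr=353 cr=353 sum_balances=11
After txn 4: dr=276 cr=276 sum_balances=11
After txn 5: dr=68 cr=68 sum_balances=11
After txn 6: dr=81 cr=81 sum_balances=11
After txn 7: dr=98 cr=98 sum_balances=11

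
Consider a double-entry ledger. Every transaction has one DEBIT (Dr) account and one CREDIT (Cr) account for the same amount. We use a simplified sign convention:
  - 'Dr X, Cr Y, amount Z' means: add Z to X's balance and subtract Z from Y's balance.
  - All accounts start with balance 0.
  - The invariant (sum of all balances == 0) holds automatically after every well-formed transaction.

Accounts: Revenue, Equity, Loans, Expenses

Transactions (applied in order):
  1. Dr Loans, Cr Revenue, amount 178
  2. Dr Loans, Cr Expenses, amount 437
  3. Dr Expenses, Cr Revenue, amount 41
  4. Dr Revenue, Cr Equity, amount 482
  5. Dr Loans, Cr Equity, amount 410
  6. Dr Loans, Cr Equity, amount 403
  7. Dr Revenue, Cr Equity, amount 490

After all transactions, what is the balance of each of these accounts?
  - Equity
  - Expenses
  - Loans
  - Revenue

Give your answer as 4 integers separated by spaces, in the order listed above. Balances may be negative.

Answer: -1785 -396 1428 753

Derivation:
After txn 1 (Dr Loans, Cr Revenue, amount 178): Loans=178 Revenue=-178
After txn 2 (Dr Loans, Cr Expenses, amount 437): Expenses=-437 Loans=615 Revenue=-178
After txn 3 (Dr Expenses, Cr Revenue, amount 41): Expenses=-396 Loans=615 Revenue=-219
After txn 4 (Dr Revenue, Cr Equity, amount 482): Equity=-482 Expenses=-396 Loans=615 Revenue=263
After txn 5 (Dr Loans, Cr Equity, amount 410): Equity=-892 Expenses=-396 Loans=1025 Revenue=263
After txn 6 (Dr Loans, Cr Equity, amount 403): Equity=-1295 Expenses=-396 Loans=1428 Revenue=263
After txn 7 (Dr Revenue, Cr Equity, amount 490): Equity=-1785 Expenses=-396 Loans=1428 Revenue=753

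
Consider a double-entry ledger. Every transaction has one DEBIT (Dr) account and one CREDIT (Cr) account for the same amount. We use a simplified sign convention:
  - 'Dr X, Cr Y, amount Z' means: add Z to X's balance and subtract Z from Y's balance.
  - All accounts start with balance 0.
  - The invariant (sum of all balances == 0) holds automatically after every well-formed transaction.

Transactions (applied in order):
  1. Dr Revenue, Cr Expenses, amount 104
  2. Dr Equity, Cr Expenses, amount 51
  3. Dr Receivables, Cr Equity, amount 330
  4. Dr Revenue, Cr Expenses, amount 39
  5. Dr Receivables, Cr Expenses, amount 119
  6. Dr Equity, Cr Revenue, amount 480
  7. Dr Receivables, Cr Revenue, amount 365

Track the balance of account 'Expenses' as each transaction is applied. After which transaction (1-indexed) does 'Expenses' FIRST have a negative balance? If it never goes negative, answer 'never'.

Answer: 1

Derivation:
After txn 1: Expenses=-104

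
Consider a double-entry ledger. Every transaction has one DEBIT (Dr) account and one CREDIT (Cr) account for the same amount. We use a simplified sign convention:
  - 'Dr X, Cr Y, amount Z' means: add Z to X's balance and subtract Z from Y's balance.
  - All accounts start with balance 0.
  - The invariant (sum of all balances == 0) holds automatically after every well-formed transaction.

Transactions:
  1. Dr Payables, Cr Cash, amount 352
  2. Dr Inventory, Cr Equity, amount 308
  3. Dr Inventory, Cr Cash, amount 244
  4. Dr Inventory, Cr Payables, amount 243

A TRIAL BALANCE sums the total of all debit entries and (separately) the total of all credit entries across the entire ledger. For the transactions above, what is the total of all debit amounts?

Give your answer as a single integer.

Answer: 1147

Derivation:
Txn 1: debit+=352
Txn 2: debit+=308
Txn 3: debit+=244
Txn 4: debit+=243
Total debits = 1147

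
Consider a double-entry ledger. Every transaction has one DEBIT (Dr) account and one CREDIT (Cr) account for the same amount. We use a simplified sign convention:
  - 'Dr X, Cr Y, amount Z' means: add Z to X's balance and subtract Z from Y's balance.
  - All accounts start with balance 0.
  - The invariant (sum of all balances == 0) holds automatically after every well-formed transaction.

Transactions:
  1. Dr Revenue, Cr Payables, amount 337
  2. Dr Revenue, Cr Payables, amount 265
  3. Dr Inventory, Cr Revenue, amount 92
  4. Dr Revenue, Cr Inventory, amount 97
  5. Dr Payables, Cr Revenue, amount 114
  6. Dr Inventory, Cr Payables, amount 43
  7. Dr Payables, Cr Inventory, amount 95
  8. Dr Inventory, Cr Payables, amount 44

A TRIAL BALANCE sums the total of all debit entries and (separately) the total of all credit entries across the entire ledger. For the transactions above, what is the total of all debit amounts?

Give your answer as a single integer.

Answer: 1087

Derivation:
Txn 1: debit+=337
Txn 2: debit+=265
Txn 3: debit+=92
Txn 4: debit+=97
Txn 5: debit+=114
Txn 6: debit+=43
Txn 7: debit+=95
Txn 8: debit+=44
Total debits = 1087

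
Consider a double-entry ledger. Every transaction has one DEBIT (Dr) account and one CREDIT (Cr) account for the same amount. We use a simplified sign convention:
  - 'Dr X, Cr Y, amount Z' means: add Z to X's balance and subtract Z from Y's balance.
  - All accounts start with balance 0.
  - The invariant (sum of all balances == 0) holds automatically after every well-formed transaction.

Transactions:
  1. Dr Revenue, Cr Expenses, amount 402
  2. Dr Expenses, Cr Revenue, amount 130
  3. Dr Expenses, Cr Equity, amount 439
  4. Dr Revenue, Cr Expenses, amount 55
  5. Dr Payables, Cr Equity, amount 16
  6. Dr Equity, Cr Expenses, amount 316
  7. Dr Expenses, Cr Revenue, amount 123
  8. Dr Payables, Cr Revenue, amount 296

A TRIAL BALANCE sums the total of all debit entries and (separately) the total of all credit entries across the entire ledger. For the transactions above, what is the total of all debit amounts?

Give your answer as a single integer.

Txn 1: debit+=402
Txn 2: debit+=130
Txn 3: debit+=439
Txn 4: debit+=55
Txn 5: debit+=16
Txn 6: debit+=316
Txn 7: debit+=123
Txn 8: debit+=296
Total debits = 1777

Answer: 1777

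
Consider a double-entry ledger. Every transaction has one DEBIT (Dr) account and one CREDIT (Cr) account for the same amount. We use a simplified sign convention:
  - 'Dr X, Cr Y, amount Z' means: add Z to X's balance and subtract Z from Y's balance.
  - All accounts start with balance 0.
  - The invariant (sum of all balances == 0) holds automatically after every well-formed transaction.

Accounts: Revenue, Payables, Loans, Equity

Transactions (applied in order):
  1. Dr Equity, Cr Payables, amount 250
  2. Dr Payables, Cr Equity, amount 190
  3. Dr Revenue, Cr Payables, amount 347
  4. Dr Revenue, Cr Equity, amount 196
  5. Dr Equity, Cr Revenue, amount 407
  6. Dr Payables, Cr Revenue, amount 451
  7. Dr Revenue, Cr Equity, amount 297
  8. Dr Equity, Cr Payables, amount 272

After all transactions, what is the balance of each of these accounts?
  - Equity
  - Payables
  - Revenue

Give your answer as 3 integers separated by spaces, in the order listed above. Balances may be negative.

After txn 1 (Dr Equity, Cr Payables, amount 250): Equity=250 Payables=-250
After txn 2 (Dr Payables, Cr Equity, amount 190): Equity=60 Payables=-60
After txn 3 (Dr Revenue, Cr Payables, amount 347): Equity=60 Payables=-407 Revenue=347
After txn 4 (Dr Revenue, Cr Equity, amount 196): Equity=-136 Payables=-407 Revenue=543
After txn 5 (Dr Equity, Cr Revenue, amount 407): Equity=271 Payables=-407 Revenue=136
After txn 6 (Dr Payables, Cr Revenue, amount 451): Equity=271 Payables=44 Revenue=-315
After txn 7 (Dr Revenue, Cr Equity, amount 297): Equity=-26 Payables=44 Revenue=-18
After txn 8 (Dr Equity, Cr Payables, amount 272): Equity=246 Payables=-228 Revenue=-18

Answer: 246 -228 -18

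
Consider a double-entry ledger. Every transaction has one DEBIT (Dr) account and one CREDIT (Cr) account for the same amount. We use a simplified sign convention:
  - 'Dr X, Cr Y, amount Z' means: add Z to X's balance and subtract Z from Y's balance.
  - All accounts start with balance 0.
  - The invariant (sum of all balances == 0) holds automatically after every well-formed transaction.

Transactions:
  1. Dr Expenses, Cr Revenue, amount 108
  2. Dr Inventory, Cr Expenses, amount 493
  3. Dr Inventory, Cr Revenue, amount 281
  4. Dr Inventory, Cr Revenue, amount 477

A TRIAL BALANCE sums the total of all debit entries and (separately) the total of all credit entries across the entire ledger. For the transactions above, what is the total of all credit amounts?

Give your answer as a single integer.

Answer: 1359

Derivation:
Txn 1: credit+=108
Txn 2: credit+=493
Txn 3: credit+=281
Txn 4: credit+=477
Total credits = 1359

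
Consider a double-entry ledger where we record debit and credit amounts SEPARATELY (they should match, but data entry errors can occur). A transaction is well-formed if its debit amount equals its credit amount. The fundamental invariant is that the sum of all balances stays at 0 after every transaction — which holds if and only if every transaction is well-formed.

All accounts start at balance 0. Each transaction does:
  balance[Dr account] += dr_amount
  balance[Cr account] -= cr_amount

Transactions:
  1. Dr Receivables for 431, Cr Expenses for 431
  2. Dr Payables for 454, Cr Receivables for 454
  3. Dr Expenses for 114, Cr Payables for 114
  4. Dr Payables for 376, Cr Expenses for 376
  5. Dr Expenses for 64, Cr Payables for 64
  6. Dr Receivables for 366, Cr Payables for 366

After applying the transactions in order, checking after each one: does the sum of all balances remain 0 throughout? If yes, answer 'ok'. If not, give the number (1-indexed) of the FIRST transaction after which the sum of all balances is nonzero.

After txn 1: dr=431 cr=431 sum_balances=0
After txn 2: dr=454 cr=454 sum_balances=0
After txn 3: dr=114 cr=114 sum_balances=0
After txn 4: dr=376 cr=376 sum_balances=0
After txn 5: dr=64 cr=64 sum_balances=0
After txn 6: dr=366 cr=366 sum_balances=0

Answer: ok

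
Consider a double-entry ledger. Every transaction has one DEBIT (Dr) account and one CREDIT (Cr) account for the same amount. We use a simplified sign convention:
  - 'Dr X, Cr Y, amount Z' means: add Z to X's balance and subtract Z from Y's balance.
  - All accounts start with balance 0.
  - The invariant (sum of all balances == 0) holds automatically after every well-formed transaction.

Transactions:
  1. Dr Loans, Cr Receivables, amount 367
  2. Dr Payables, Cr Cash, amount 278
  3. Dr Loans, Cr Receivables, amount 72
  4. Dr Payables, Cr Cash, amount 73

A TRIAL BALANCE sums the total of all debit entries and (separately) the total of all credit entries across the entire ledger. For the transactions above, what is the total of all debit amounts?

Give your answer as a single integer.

Txn 1: debit+=367
Txn 2: debit+=278
Txn 3: debit+=72
Txn 4: debit+=73
Total debits = 790

Answer: 790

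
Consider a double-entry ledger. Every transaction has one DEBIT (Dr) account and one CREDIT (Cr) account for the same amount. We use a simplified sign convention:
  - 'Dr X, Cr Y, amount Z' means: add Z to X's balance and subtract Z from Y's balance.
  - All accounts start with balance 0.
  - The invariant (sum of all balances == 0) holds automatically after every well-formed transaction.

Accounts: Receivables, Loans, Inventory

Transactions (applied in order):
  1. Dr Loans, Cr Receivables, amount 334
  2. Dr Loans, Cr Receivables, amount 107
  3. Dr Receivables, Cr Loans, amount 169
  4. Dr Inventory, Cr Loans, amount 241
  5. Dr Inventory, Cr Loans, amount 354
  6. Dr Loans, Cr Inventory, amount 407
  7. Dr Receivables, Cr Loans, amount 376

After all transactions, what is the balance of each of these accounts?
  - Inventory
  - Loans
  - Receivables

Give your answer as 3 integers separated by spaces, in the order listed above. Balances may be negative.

After txn 1 (Dr Loans, Cr Receivables, amount 334): Loans=334 Receivables=-334
After txn 2 (Dr Loans, Cr Receivables, amount 107): Loans=441 Receivables=-441
After txn 3 (Dr Receivables, Cr Loans, amount 169): Loans=272 Receivables=-272
After txn 4 (Dr Inventory, Cr Loans, amount 241): Inventory=241 Loans=31 Receivables=-272
After txn 5 (Dr Inventory, Cr Loans, amount 354): Inventory=595 Loans=-323 Receivables=-272
After txn 6 (Dr Loans, Cr Inventory, amount 407): Inventory=188 Loans=84 Receivables=-272
After txn 7 (Dr Receivables, Cr Loans, amount 376): Inventory=188 Loans=-292 Receivables=104

Answer: 188 -292 104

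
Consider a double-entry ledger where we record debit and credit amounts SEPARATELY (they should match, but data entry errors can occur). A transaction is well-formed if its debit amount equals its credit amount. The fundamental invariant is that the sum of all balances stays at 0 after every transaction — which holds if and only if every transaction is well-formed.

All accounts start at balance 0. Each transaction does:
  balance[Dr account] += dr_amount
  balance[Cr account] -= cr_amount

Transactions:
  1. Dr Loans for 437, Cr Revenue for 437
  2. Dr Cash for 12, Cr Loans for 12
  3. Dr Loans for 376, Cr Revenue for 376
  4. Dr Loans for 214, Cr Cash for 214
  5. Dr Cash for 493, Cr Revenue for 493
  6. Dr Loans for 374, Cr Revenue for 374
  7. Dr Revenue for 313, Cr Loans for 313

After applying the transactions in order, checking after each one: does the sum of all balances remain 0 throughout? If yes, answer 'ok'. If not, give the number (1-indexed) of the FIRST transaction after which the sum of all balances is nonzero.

After txn 1: dr=437 cr=437 sum_balances=0
After txn 2: dr=12 cr=12 sum_balances=0
After txn 3: dr=376 cr=376 sum_balances=0
After txn 4: dr=214 cr=214 sum_balances=0
After txn 5: dr=493 cr=493 sum_balances=0
After txn 6: dr=374 cr=374 sum_balances=0
After txn 7: dr=313 cr=313 sum_balances=0

Answer: ok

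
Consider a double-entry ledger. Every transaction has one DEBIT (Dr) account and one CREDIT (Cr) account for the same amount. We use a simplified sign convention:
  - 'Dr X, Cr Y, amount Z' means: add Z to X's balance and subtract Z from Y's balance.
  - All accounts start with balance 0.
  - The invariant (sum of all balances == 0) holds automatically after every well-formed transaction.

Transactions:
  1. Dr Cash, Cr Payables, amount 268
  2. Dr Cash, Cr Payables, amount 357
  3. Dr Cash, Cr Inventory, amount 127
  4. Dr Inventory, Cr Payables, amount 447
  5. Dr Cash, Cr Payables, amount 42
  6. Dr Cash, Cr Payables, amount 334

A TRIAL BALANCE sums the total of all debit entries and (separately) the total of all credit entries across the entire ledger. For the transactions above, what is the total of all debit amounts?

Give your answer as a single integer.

Answer: 1575

Derivation:
Txn 1: debit+=268
Txn 2: debit+=357
Txn 3: debit+=127
Txn 4: debit+=447
Txn 5: debit+=42
Txn 6: debit+=334
Total debits = 1575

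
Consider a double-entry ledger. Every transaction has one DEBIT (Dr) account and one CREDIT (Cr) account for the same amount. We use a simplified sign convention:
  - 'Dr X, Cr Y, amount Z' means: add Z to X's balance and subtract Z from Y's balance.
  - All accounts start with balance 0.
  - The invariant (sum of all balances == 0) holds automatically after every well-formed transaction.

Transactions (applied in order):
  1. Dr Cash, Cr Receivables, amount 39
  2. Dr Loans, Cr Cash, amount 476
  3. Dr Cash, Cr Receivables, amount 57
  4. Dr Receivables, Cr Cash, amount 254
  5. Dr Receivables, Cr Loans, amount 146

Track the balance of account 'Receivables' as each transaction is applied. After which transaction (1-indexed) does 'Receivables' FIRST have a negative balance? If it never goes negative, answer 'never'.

After txn 1: Receivables=-39

Answer: 1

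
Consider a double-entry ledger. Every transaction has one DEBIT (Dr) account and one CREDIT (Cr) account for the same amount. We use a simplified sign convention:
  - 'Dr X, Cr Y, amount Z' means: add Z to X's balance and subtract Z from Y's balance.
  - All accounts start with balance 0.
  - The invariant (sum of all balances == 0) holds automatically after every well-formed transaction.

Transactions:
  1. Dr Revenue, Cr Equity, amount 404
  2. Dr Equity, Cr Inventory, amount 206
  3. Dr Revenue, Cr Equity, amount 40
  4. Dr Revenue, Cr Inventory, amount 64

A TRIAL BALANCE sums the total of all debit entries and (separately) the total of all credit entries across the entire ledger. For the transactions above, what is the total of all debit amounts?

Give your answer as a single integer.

Answer: 714

Derivation:
Txn 1: debit+=404
Txn 2: debit+=206
Txn 3: debit+=40
Txn 4: debit+=64
Total debits = 714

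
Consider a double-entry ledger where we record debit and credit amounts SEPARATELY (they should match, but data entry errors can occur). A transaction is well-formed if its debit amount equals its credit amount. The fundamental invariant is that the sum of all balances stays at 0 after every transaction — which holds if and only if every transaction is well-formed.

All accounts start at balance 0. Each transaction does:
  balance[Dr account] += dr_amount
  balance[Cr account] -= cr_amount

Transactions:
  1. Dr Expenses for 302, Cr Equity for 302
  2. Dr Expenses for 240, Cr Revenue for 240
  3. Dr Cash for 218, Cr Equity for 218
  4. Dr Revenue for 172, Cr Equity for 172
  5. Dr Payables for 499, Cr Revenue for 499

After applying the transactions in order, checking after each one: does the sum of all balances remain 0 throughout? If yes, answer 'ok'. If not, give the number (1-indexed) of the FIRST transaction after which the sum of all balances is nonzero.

After txn 1: dr=302 cr=302 sum_balances=0
After txn 2: dr=240 cr=240 sum_balances=0
After txn 3: dr=218 cr=218 sum_balances=0
After txn 4: dr=172 cr=172 sum_balances=0
After txn 5: dr=499 cr=499 sum_balances=0

Answer: ok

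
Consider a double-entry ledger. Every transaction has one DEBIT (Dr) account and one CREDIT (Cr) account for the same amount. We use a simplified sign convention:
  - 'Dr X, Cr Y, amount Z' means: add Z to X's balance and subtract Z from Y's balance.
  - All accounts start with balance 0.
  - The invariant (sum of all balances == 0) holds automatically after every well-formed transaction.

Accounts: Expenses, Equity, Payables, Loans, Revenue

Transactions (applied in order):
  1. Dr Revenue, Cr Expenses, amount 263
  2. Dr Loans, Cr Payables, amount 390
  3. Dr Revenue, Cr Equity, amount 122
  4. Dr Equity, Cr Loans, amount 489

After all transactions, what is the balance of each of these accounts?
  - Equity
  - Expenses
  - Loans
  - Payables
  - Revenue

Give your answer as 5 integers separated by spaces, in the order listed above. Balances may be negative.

Answer: 367 -263 -99 -390 385

Derivation:
After txn 1 (Dr Revenue, Cr Expenses, amount 263): Expenses=-263 Revenue=263
After txn 2 (Dr Loans, Cr Payables, amount 390): Expenses=-263 Loans=390 Payables=-390 Revenue=263
After txn 3 (Dr Revenue, Cr Equity, amount 122): Equity=-122 Expenses=-263 Loans=390 Payables=-390 Revenue=385
After txn 4 (Dr Equity, Cr Loans, amount 489): Equity=367 Expenses=-263 Loans=-99 Payables=-390 Revenue=385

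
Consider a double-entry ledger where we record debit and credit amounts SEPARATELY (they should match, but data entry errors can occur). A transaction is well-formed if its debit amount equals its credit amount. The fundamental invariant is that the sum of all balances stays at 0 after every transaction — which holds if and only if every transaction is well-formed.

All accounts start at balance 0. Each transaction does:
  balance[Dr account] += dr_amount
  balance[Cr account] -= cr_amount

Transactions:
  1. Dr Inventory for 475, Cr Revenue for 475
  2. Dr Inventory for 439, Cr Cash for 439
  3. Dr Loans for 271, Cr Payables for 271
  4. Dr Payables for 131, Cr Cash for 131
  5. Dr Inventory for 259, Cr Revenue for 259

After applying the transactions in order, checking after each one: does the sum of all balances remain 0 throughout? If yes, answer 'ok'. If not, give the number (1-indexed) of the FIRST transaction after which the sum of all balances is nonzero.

After txn 1: dr=475 cr=475 sum_balances=0
After txn 2: dr=439 cr=439 sum_balances=0
After txn 3: dr=271 cr=271 sum_balances=0
After txn 4: dr=131 cr=131 sum_balances=0
After txn 5: dr=259 cr=259 sum_balances=0

Answer: ok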